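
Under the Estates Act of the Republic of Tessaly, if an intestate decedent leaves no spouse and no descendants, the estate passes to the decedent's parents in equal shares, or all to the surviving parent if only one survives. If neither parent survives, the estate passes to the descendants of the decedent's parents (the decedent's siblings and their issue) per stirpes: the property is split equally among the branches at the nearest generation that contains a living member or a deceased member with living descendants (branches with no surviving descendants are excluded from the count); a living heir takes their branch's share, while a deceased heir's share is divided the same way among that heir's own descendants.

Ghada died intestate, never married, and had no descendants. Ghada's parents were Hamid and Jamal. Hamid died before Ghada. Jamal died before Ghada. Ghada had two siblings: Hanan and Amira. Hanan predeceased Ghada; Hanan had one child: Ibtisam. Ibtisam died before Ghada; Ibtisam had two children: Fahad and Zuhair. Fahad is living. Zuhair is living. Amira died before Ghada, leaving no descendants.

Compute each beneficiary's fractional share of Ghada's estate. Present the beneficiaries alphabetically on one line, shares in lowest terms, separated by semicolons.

Fahad 1/2; Zuhair 1/2

Neither parent survives and there are no descendants, so the estate passes to Ghada's siblings and their issue per stirpes.
Amira left no surviving issue, so that branch lapses and is disregarded.
Hanan's line is the sole branch at this level, so the full 1 passes to Hanan's issue by representation.
Ibtisam's line is the sole branch at this level, so the full 1 passes to Ibtisam's issue by representation.
The estate is divided into 2 equal shares of 1/2 among Fahad, Zuhair.
Fahad is living and takes 1/2.
Zuhair is living and takes 1/2.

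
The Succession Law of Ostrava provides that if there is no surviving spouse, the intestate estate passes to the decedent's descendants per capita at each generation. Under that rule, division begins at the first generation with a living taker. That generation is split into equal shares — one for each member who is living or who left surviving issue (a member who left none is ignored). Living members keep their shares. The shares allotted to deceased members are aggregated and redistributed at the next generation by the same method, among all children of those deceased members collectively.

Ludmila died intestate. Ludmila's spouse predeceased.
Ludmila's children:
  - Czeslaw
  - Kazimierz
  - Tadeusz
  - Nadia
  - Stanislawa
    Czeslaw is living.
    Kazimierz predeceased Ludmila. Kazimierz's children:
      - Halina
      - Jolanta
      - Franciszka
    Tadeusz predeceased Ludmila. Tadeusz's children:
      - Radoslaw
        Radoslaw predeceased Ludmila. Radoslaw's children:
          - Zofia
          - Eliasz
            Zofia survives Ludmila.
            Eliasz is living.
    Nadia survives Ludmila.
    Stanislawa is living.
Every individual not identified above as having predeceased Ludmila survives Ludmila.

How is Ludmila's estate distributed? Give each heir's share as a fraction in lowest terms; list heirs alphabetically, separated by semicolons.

Czeslaw 1/5; Eliasz 1/20; Franciszka 1/10; Halina 1/10; Jolanta 1/10; Nadia 1/5; Stanislawa 1/5; Zofia 1/20

There is no surviving spouse, so the entire estate passes to Ludmila's descendants per capita at each generation.
At generation 1 (Czeslaw, Kazimierz, Tadeusz, Nadia, Stanislawa) there are 5 shares of (1)/5 = 1/5 each.
Living: Czeslaw, Nadia, and Stanislawa — each takes 1/5.
Deceased: Kazimierz and Tadeusz. Their combined 2/5 is pooled and carried to generation 2.
At generation 2 (Halina, Jolanta, Franciszka, Radoslaw) there are 4 shares of (2/5)/4 = 1/10 each.
Living: Halina, Jolanta, and Franciszka — each takes 1/10.
Deceased: Radoslaw. That 1/10 share is carried to generation 3.
At generation 3 (Zofia, Eliasz) there are 2 shares of (1/10)/2 = 1/20 each.
Living: Zofia and Eliasz — each takes 1/20.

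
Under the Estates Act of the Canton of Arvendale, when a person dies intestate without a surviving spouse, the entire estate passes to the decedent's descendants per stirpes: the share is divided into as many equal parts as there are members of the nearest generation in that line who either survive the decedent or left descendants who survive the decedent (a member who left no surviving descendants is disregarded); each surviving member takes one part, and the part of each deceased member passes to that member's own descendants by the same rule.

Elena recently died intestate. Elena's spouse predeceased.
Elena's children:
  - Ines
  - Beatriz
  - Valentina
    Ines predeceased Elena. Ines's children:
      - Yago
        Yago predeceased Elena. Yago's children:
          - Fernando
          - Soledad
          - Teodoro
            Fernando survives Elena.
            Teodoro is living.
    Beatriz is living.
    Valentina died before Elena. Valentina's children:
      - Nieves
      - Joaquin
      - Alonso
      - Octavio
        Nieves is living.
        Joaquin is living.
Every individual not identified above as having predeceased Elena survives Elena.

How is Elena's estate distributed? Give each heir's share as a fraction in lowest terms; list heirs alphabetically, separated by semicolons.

There is no surviving spouse, so the entire estate passes to Elena's descendants per stirpes.
The estate is divided into 3 equal shares of 1/3 among Ines, Beatriz, Valentina.
Ines predeceased; the 1/3 allotted to Ines's branch passes to Ines's issue by representation.
Yago's line is the sole branch at this level, so the full 1/3 passes to Yago's issue by representation.
The 1/3 is divided into 3 equal shares of 1/9 among Fernando, Soledad, Teodoro.
Fernando is living and takes 1/9.
Soledad is living and takes 1/9.
Teodoro is living and takes 1/9.
Beatriz is living and takes 1/3.
Valentina predeceased; the 1/3 allotted to Valentina's branch passes to Valentina's issue by representation.
The 1/3 is divided into 4 equal shares of 1/12 among Nieves, Joaquin, Alonso, Octavio.
Nieves is living and takes 1/12.
Joaquin is living and takes 1/12.
Alonso is living and takes 1/12.
Octavio is living and takes 1/12.

Alonso 1/12; Beatriz 1/3; Fernando 1/9; Joaquin 1/12; Nieves 1/12; Octavio 1/12; Soledad 1/9; Teodoro 1/9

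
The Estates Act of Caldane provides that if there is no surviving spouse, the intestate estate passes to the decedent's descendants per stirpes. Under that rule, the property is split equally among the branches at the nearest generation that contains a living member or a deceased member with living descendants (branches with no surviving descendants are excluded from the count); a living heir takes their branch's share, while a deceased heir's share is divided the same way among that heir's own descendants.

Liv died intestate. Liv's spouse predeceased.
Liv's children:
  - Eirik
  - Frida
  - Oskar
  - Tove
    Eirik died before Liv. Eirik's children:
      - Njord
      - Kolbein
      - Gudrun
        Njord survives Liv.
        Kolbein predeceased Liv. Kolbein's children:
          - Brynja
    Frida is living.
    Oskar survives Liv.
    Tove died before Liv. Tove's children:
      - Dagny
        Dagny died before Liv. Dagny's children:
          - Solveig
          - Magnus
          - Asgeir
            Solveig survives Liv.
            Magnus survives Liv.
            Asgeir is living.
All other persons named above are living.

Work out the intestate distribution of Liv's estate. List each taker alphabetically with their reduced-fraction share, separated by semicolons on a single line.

There is no surviving spouse, so the entire estate passes to Liv's descendants per stirpes.
The estate is divided into 4 equal shares of 1/4 among Eirik, Frida, Oskar, Tove.
Eirik predeceased; the 1/4 allotted to Eirik's branch passes to Eirik's issue by representation.
The 1/4 is divided into 3 equal shares of 1/12 among Njord, Kolbein, Gudrun.
Njord is living and takes 1/12.
Kolbein predeceased; the 1/12 allotted to Kolbein's branch passes to Kolbein's issue by representation.
Brynja is the sole taker at this level and receives the full 1/12.
Gudrun is living and takes 1/12.
Frida is living and takes 1/4.
Oskar is living and takes 1/4.
Tove predeceased; the 1/4 allotted to Tove's branch passes to Tove's issue by representation.
Dagny's line is the sole branch at this level, so the full 1/4 passes to Dagny's issue by representation.
The 1/4 is divided into 3 equal shares of 1/12 among Solveig, Magnus, Asgeir.
Solveig is living and takes 1/12.
Magnus is living and takes 1/12.
Asgeir is living and takes 1/12.

Asgeir 1/12; Brynja 1/12; Frida 1/4; Gudrun 1/12; Magnus 1/12; Njord 1/12; Oskar 1/4; Solveig 1/12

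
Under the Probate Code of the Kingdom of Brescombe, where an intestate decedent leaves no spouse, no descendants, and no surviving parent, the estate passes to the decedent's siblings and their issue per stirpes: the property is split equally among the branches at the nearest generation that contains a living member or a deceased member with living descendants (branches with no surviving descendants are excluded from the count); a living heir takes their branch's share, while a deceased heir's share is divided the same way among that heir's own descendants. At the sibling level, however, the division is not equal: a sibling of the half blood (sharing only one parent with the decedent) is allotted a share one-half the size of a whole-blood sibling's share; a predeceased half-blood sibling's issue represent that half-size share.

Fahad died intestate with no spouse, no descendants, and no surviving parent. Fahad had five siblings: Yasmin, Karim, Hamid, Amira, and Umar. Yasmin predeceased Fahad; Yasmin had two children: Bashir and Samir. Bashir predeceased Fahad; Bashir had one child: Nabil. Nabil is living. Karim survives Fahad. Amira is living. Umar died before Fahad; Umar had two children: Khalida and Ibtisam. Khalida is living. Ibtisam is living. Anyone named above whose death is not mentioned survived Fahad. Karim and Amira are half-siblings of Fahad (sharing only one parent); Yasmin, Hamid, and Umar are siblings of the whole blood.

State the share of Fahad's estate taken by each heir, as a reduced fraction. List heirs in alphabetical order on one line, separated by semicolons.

No spouse, descendants, or parent survives, so the estate passes to Fahad's siblings per stirpes.
Half-blood siblings count for one-half the weight of whole-blood siblings at the initial division.
Dividing 1 in proportion to weights (total weight 4): Yasmin (weight 1) → 1/4; Karim (weight 1/2) → 1/8; Hamid (weight 1) → 1/4; Amira (weight 1/2) → 1/8; Umar (weight 1) → 1/4.
Yasmin predeceased; the 1/4 allotted to Yasmin's branch passes to Yasmin's issue by representation.
The 1/4 is divided into 2 equal shares of 1/8 among Bashir, Samir.
Bashir predeceased; the 1/8 allotted to Bashir's branch passes to Bashir's issue by representation.
Nabil is the sole taker at this level and receives the full 1/8.
Samir is living and takes 1/8.
Karim is living and takes 1/8.
Hamid is living and takes 1/4.
Amira is living and takes 1/8.
Umar predeceased; the 1/4 allotted to Umar's branch passes to Umar's issue by representation.
The 1/4 is divided into 2 equal shares of 1/8 among Khalida, Ibtisam.
Khalida is living and takes 1/8.
Ibtisam is living and takes 1/8.

Amira 1/8; Hamid 1/4; Ibtisam 1/8; Karim 1/8; Khalida 1/8; Nabil 1/8; Samir 1/8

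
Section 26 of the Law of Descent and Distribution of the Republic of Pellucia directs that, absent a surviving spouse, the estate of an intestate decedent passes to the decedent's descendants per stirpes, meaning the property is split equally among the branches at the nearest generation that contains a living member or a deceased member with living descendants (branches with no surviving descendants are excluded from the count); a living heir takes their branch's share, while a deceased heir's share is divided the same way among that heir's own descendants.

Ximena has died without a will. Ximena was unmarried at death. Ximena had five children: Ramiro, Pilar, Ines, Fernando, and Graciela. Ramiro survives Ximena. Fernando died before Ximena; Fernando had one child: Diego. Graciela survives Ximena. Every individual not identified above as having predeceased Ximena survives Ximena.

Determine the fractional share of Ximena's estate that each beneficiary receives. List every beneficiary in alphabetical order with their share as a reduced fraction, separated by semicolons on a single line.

There is no surviving spouse, so the entire estate passes to Ximena's descendants per stirpes.
The estate is divided into 5 equal shares of 1/5 among Ramiro, Pilar, Ines, Fernando, Graciela.
Ramiro is living and takes 1/5.
Pilar is living and takes 1/5.
Ines is living and takes 1/5.
Fernando predeceased; the 1/5 allotted to Fernando's branch passes to Fernando's issue by representation.
Diego is the sole taker at this level and receives the full 1/5.
Graciela is living and takes 1/5.

Diego 1/5; Graciela 1/5; Ines 1/5; Pilar 1/5; Ramiro 1/5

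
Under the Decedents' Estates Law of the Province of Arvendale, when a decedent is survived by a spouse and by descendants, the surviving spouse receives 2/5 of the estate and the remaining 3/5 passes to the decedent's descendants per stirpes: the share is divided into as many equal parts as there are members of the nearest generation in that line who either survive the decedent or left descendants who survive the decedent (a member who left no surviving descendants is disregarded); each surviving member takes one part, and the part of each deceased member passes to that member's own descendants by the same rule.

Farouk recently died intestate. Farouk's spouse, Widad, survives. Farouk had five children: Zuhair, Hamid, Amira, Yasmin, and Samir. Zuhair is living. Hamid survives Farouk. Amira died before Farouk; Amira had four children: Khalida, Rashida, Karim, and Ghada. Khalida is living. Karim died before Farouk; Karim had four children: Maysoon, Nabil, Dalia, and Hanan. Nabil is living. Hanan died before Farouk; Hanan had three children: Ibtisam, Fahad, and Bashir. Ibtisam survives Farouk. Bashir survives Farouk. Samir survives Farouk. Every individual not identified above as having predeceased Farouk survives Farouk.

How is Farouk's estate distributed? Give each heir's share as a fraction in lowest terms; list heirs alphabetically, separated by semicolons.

Bashir 1/400; Dalia 3/400; Fahad 1/400; Ghada 3/100; Hamid 3/25; Ibtisam 1/400; Khalida 3/100; Maysoon 3/400; Nabil 3/400; Rashida 3/100; Samir 3/25; Widad 2/5; Yasmin 3/25; Zuhair 3/25

Widad, as surviving spouse, takes 2/5.
The remaining 3/5 passes to Farouk's descendants per stirpes.
The 3/5 is divided into 5 equal shares of 3/25 among Zuhair, Hamid, Amira, Yasmin, Samir.
Zuhair is living and takes 3/25.
Hamid is living and takes 3/25.
Amira predeceased; the 3/25 allotted to Amira's branch passes to Amira's issue by representation.
The 3/25 is divided into 4 equal shares of 3/100 among Khalida, Rashida, Karim, Ghada.
Khalida is living and takes 3/100.
Rashida is living and takes 3/100.
Karim predeceased; the 3/100 allotted to Karim's branch passes to Karim's issue by representation.
The 3/100 is divided into 4 equal shares of 3/400 among Maysoon, Nabil, Dalia, Hanan.
Maysoon is living and takes 3/400.
Nabil is living and takes 3/400.
Dalia is living and takes 3/400.
Hanan predeceased; the 3/400 allotted to Hanan's branch passes to Hanan's issue by representation.
The 3/400 is divided into 3 equal shares of 1/400 among Ibtisam, Fahad, Bashir.
Ibtisam is living and takes 1/400.
Fahad is living and takes 1/400.
Bashir is living and takes 1/400.
Ghada is living and takes 3/100.
Yasmin is living and takes 3/25.
Samir is living and takes 3/25.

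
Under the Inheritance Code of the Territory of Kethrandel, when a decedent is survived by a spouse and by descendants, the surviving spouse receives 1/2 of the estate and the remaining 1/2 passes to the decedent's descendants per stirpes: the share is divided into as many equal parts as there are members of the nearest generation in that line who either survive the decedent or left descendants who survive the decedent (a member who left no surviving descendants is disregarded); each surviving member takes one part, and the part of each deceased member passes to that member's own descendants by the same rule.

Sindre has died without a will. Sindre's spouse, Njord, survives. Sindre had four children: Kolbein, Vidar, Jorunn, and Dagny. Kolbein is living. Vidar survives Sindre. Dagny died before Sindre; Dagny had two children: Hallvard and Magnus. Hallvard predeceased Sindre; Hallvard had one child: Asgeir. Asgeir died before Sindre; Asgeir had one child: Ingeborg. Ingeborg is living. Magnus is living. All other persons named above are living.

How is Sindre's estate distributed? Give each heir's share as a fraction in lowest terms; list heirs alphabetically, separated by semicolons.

Ingeborg 1/16; Jorunn 1/8; Kolbein 1/8; Magnus 1/16; Njord 1/2; Vidar 1/8

Njord, as surviving spouse, takes 1/2.
The remaining 1/2 passes to Sindre's descendants per stirpes.
The 1/2 is divided into 4 equal shares of 1/8 among Kolbein, Vidar, Jorunn, Dagny.
Kolbein is living and takes 1/8.
Vidar is living and takes 1/8.
Jorunn is living and takes 1/8.
Dagny predeceased; the 1/8 allotted to Dagny's branch passes to Dagny's issue by representation.
The 1/8 is divided into 2 equal shares of 1/16 among Hallvard, Magnus.
Hallvard predeceased; the 1/16 allotted to Hallvard's branch passes to Hallvard's issue by representation.
Asgeir's line is the sole branch at this level, so the full 1/16 passes to Asgeir's issue by representation.
Ingeborg is the sole taker at this level and receives the full 1/16.
Magnus is living and takes 1/16.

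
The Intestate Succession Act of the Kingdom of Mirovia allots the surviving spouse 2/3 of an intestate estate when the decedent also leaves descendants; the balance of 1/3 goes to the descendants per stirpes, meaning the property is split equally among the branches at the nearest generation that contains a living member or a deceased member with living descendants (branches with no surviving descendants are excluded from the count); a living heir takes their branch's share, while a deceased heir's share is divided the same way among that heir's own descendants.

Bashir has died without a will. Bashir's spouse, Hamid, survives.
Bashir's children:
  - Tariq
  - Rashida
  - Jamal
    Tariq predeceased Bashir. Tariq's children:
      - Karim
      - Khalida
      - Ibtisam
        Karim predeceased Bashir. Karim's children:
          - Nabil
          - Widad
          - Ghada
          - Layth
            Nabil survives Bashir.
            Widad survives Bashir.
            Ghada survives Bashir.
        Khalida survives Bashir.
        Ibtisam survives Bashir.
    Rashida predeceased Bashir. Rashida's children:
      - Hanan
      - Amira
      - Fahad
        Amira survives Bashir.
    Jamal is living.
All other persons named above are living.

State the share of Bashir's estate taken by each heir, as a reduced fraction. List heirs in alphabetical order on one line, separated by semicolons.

Amira 1/27; Fahad 1/27; Ghada 1/108; Hamid 2/3; Hanan 1/27; Ibtisam 1/27; Jamal 1/9; Khalida 1/27; Layth 1/108; Nabil 1/108; Widad 1/108

Hamid, as surviving spouse, takes 2/3.
The remaining 1/3 passes to Bashir's descendants per stirpes.
The 1/3 is divided into 3 equal shares of 1/9 among Tariq, Rashida, Jamal.
Tariq predeceased; the 1/9 allotted to Tariq's branch passes to Tariq's issue by representation.
The 1/9 is divided into 3 equal shares of 1/27 among Karim, Khalida, Ibtisam.
Karim predeceased; the 1/27 allotted to Karim's branch passes to Karim's issue by representation.
The 1/27 is divided into 4 equal shares of 1/108 among Nabil, Widad, Ghada, Layth.
Nabil is living and takes 1/108.
Widad is living and takes 1/108.
Ghada is living and takes 1/108.
Layth is living and takes 1/108.
Khalida is living and takes 1/27.
Ibtisam is living and takes 1/27.
Rashida predeceased; the 1/9 allotted to Rashida's branch passes to Rashida's issue by representation.
The 1/9 is divided into 3 equal shares of 1/27 among Hanan, Amira, Fahad.
Hanan is living and takes 1/27.
Amira is living and takes 1/27.
Fahad is living and takes 1/27.
Jamal is living and takes 1/9.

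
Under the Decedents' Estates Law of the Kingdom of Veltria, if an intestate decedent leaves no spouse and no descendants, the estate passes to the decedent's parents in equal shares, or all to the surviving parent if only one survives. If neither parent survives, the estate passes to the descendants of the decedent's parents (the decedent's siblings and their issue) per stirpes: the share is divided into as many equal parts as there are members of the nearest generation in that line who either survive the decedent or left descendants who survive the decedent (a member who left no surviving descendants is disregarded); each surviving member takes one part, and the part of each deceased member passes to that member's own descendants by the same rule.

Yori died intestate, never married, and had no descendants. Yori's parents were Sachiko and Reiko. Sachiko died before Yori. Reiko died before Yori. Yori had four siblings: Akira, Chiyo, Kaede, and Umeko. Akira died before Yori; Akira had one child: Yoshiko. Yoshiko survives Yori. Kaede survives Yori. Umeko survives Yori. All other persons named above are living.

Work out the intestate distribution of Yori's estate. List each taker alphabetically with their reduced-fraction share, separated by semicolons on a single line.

Chiyo 1/4; Kaede 1/4; Umeko 1/4; Yoshiko 1/4

Neither parent survives and there are no descendants, so the estate passes to Yori's siblings and their issue per stirpes.
The estate is divided into 4 equal shares of 1/4 among Akira, Chiyo, Kaede, Umeko.
Akira predeceased; the 1/4 allotted to Akira's branch passes to Akira's issue by representation.
Yoshiko is the sole taker at this level and receives the full 1/4.
Chiyo is living and takes 1/4.
Kaede is living and takes 1/4.
Umeko is living and takes 1/4.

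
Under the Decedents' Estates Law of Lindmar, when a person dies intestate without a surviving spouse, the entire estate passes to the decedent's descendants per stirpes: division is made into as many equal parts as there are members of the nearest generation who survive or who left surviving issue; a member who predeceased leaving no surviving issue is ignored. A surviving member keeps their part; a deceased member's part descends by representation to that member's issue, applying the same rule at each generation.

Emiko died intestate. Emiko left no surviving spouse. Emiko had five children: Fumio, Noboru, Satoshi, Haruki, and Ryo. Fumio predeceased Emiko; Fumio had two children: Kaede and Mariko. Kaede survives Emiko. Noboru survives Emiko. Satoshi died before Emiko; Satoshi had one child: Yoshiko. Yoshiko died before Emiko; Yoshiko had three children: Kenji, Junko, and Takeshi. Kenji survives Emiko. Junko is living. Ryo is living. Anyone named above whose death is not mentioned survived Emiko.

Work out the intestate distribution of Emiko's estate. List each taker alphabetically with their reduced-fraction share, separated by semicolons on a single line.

There is no surviving spouse, so the entire estate passes to Emiko's descendants per stirpes.
The estate is divided into 5 equal shares of 1/5 among Fumio, Noboru, Satoshi, Haruki, Ryo.
Fumio predeceased; the 1/5 allotted to Fumio's branch passes to Fumio's issue by representation.
The 1/5 is divided into 2 equal shares of 1/10 among Kaede, Mariko.
Kaede is living and takes 1/10.
Mariko is living and takes 1/10.
Noboru is living and takes 1/5.
Satoshi predeceased; the 1/5 allotted to Satoshi's branch passes to Satoshi's issue by representation.
Yoshiko's line is the sole branch at this level, so the full 1/5 passes to Yoshiko's issue by representation.
The 1/5 is divided into 3 equal shares of 1/15 among Kenji, Junko, Takeshi.
Kenji is living and takes 1/15.
Junko is living and takes 1/15.
Takeshi is living and takes 1/15.
Haruki is living and takes 1/5.
Ryo is living and takes 1/5.

Haruki 1/5; Junko 1/15; Kaede 1/10; Kenji 1/15; Mariko 1/10; Noboru 1/5; Ryo 1/5; Takeshi 1/15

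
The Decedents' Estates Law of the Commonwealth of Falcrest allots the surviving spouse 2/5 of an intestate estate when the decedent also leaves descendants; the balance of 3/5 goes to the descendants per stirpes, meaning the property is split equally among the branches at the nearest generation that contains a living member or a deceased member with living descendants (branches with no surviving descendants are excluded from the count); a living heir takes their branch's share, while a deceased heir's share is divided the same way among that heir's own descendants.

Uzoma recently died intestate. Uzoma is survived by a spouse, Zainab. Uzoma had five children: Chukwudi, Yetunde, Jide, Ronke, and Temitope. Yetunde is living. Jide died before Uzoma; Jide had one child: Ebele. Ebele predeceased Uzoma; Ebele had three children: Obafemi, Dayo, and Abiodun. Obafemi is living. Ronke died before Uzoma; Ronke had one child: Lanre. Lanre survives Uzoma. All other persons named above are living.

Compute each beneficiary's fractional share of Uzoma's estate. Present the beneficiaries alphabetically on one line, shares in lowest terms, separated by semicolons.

Abiodun 1/25; Chukwudi 3/25; Dayo 1/25; Lanre 3/25; Obafemi 1/25; Temitope 3/25; Yetunde 3/25; Zainab 2/5

Zainab, as surviving spouse, takes 2/5.
The remaining 3/5 passes to Uzoma's descendants per stirpes.
The 3/5 is divided into 5 equal shares of 3/25 among Chukwudi, Yetunde, Jide, Ronke, Temitope.
Chukwudi is living and takes 3/25.
Yetunde is living and takes 3/25.
Jide predeceased; the 3/25 allotted to Jide's branch passes to Jide's issue by representation.
Ebele's line is the sole branch at this level, so the full 3/25 passes to Ebele's issue by representation.
The 3/25 is divided into 3 equal shares of 1/25 among Obafemi, Dayo, Abiodun.
Obafemi is living and takes 1/25.
Dayo is living and takes 1/25.
Abiodun is living and takes 1/25.
Ronke predeceased; the 3/25 allotted to Ronke's branch passes to Ronke's issue by representation.
Lanre is the sole taker at this level and receives the full 3/25.
Temitope is living and takes 3/25.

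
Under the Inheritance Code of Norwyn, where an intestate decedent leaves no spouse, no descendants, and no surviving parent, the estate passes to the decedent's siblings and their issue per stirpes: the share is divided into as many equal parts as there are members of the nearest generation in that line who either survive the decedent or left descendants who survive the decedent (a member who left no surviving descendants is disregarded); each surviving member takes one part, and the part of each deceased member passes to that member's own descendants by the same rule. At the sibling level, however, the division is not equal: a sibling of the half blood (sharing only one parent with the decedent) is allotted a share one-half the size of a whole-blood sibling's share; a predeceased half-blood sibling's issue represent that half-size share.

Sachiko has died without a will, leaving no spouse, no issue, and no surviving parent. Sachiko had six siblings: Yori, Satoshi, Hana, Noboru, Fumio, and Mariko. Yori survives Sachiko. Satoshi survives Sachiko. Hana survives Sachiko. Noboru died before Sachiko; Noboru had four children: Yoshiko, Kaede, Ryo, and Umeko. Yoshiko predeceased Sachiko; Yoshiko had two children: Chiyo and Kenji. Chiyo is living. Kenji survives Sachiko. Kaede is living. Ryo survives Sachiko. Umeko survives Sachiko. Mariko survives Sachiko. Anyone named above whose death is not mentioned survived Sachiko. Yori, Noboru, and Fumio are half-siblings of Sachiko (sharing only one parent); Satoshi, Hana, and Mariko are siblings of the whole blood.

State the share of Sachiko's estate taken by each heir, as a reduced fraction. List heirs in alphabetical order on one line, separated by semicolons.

Chiyo 1/72; Fumio 1/9; Hana 2/9; Kaede 1/36; Kenji 1/72; Mariko 2/9; Ryo 1/36; Satoshi 2/9; Umeko 1/36; Yori 1/9

No spouse, descendants, or parent survives, so the estate passes to Sachiko's siblings per stirpes.
Half-blood siblings count for one-half the weight of whole-blood siblings at the initial division.
Dividing 1 in proportion to weights (total weight 9/2): Yori (weight 1/2) → 1/9; Satoshi (weight 1) → 2/9; Hana (weight 1) → 2/9; Noboru (weight 1/2) → 1/9; Fumio (weight 1/2) → 1/9; Mariko (weight 1) → 2/9.
Yori is living and takes 1/9.
Satoshi is living and takes 2/9.
Hana is living and takes 2/9.
Noboru predeceased; the 1/9 allotted to Noboru's branch passes to Noboru's issue by representation.
The 1/9 is divided into 4 equal shares of 1/36 among Yoshiko, Kaede, Ryo, Umeko.
Yoshiko predeceased; the 1/36 allotted to Yoshiko's branch passes to Yoshiko's issue by representation.
The 1/36 is divided into 2 equal shares of 1/72 among Chiyo, Kenji.
Chiyo is living and takes 1/72.
Kenji is living and takes 1/72.
Kaede is living and takes 1/36.
Ryo is living and takes 1/36.
Umeko is living and takes 1/36.
Fumio is living and takes 1/9.
Mariko is living and takes 2/9.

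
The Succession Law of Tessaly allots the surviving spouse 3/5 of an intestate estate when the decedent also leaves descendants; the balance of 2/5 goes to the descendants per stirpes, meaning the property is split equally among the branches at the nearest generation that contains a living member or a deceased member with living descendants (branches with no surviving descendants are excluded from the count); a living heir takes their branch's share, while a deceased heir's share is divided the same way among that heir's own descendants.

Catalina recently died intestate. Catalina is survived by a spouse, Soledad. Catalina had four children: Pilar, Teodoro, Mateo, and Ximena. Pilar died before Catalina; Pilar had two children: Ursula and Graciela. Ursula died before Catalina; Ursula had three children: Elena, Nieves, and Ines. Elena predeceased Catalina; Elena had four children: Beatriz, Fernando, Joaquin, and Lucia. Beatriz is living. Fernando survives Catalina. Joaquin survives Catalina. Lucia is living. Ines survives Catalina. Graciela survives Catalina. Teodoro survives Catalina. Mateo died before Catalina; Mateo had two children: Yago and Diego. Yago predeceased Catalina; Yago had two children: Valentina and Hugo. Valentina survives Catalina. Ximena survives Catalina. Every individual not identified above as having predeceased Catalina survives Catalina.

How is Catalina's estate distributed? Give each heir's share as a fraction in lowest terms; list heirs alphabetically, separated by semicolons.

Beatriz 1/240; Diego 1/20; Fernando 1/240; Graciela 1/20; Hugo 1/40; Ines 1/60; Joaquin 1/240; Lucia 1/240; Nieves 1/60; Soledad 3/5; Teodoro 1/10; Valentina 1/40; Ximena 1/10

Soledad, as surviving spouse, takes 3/5.
The remaining 2/5 passes to Catalina's descendants per stirpes.
The 2/5 is divided into 4 equal shares of 1/10 among Pilar, Teodoro, Mateo, Ximena.
Pilar predeceased; the 1/10 allotted to Pilar's branch passes to Pilar's issue by representation.
The 1/10 is divided into 2 equal shares of 1/20 among Ursula, Graciela.
Ursula predeceased; the 1/20 allotted to Ursula's branch passes to Ursula's issue by representation.
The 1/20 is divided into 3 equal shares of 1/60 among Elena, Nieves, Ines.
Elena predeceased; the 1/60 allotted to Elena's branch passes to Elena's issue by representation.
The 1/60 is divided into 4 equal shares of 1/240 among Beatriz, Fernando, Joaquin, Lucia.
Beatriz is living and takes 1/240.
Fernando is living and takes 1/240.
Joaquin is living and takes 1/240.
Lucia is living and takes 1/240.
Nieves is living and takes 1/60.
Ines is living and takes 1/60.
Graciela is living and takes 1/20.
Teodoro is living and takes 1/10.
Mateo predeceased; the 1/10 allotted to Mateo's branch passes to Mateo's issue by representation.
The 1/10 is divided into 2 equal shares of 1/20 among Yago, Diego.
Yago predeceased; the 1/20 allotted to Yago's branch passes to Yago's issue by representation.
The 1/20 is divided into 2 equal shares of 1/40 among Valentina, Hugo.
Valentina is living and takes 1/40.
Hugo is living and takes 1/40.
Diego is living and takes 1/20.
Ximena is living and takes 1/10.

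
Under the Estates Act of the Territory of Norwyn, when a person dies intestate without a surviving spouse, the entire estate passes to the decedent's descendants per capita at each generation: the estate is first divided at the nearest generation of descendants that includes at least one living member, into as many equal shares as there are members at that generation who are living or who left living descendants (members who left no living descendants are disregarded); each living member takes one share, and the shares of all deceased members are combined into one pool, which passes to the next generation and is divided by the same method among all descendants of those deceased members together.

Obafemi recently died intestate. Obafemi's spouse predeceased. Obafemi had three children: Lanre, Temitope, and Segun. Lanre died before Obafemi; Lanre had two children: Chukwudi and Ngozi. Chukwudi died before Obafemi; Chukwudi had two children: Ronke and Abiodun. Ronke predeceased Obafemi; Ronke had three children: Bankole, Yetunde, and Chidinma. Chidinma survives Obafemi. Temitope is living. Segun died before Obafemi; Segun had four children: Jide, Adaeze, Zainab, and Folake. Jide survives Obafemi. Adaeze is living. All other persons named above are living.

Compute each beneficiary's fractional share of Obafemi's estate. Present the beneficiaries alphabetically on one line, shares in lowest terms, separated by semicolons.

There is no surviving spouse, so the entire estate passes to Obafemi's descendants per capita at each generation.
At generation 1 (Lanre, Temitope, Segun) there are 3 shares of (1)/3 = 1/3 each.
Living: Temitope — each takes 1/3.
Deceased: Lanre and Segun. Their combined 2/3 is pooled and carried to generation 2.
At generation 2 (Chukwudi, Ngozi, Jide, Adaeze, Zainab, Folake) there are 6 shares of (2/3)/6 = 1/9 each.
Living: Ngozi, Jide, Adaeze, Zainab, and Folake — each takes 1/9.
Deceased: Chukwudi. That 1/9 share is carried to generation 3.
At generation 3 (Ronke, Abiodun) there are 2 shares of (1/9)/2 = 1/18 each.
Living: Abiodun — each takes 1/18.
Deceased: Ronke. That 1/18 share is carried to generation 4.
At generation 4 (Bankole, Yetunde, Chidinma) there are 3 shares of (1/18)/3 = 1/54 each.
Living: Bankole, Yetunde, and Chidinma — each takes 1/54.

Abiodun 1/18; Adaeze 1/9; Bankole 1/54; Chidinma 1/54; Folake 1/9; Jide 1/9; Ngozi 1/9; Temitope 1/3; Yetunde 1/54; Zainab 1/9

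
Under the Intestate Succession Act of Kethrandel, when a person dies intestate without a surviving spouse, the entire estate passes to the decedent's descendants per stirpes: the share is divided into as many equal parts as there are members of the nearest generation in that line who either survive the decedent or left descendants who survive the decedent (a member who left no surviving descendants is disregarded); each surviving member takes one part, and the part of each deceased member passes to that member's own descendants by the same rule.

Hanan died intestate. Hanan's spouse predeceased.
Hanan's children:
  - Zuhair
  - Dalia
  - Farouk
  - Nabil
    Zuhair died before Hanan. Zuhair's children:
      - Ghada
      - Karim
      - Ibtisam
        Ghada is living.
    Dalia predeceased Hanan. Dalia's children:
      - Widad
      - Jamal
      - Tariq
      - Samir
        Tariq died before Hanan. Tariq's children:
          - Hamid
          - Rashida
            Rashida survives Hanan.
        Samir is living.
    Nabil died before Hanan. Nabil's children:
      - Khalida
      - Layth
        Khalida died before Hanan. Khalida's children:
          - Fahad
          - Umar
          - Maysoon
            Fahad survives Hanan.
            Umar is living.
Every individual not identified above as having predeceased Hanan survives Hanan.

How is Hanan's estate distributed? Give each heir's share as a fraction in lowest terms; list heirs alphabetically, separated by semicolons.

There is no surviving spouse, so the entire estate passes to Hanan's descendants per stirpes.
The estate is divided into 4 equal shares of 1/4 among Zuhair, Dalia, Farouk, Nabil.
Zuhair predeceased; the 1/4 allotted to Zuhair's branch passes to Zuhair's issue by representation.
The 1/4 is divided into 3 equal shares of 1/12 among Ghada, Karim, Ibtisam.
Ghada is living and takes 1/12.
Karim is living and takes 1/12.
Ibtisam is living and takes 1/12.
Dalia predeceased; the 1/4 allotted to Dalia's branch passes to Dalia's issue by representation.
The 1/4 is divided into 4 equal shares of 1/16 among Widad, Jamal, Tariq, Samir.
Widad is living and takes 1/16.
Jamal is living and takes 1/16.
Tariq predeceased; the 1/16 allotted to Tariq's branch passes to Tariq's issue by representation.
The 1/16 is divided into 2 equal shares of 1/32 among Hamid, Rashida.
Hamid is living and takes 1/32.
Rashida is living and takes 1/32.
Samir is living and takes 1/16.
Farouk is living and takes 1/4.
Nabil predeceased; the 1/4 allotted to Nabil's branch passes to Nabil's issue by representation.
The 1/4 is divided into 2 equal shares of 1/8 among Khalida, Layth.
Khalida predeceased; the 1/8 allotted to Khalida's branch passes to Khalida's issue by representation.
The 1/8 is divided into 3 equal shares of 1/24 among Fahad, Umar, Maysoon.
Fahad is living and takes 1/24.
Umar is living and takes 1/24.
Maysoon is living and takes 1/24.
Layth is living and takes 1/8.

Fahad 1/24; Farouk 1/4; Ghada 1/12; Hamid 1/32; Ibtisam 1/12; Jamal 1/16; Karim 1/12; Layth 1/8; Maysoon 1/24; Rashida 1/32; Samir 1/16; Umar 1/24; Widad 1/16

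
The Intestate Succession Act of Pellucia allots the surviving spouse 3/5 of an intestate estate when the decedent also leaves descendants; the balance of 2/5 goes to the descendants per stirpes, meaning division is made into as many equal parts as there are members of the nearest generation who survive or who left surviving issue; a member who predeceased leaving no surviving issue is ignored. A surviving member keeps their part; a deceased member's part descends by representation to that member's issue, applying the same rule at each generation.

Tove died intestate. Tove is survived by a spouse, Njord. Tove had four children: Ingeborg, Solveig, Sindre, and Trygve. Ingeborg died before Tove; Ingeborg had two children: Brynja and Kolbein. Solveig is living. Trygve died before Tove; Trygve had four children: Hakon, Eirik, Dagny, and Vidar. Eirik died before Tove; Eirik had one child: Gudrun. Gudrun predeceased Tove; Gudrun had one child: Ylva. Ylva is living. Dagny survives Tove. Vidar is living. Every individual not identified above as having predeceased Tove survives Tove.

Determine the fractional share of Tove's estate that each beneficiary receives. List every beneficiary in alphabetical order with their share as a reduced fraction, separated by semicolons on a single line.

Brynja 1/20; Dagny 1/40; Hakon 1/40; Kolbein 1/20; Njord 3/5; Sindre 1/10; Solveig 1/10; Vidar 1/40; Ylva 1/40

Njord, as surviving spouse, takes 3/5.
The remaining 2/5 passes to Tove's descendants per stirpes.
The 2/5 is divided into 4 equal shares of 1/10 among Ingeborg, Solveig, Sindre, Trygve.
Ingeborg predeceased; the 1/10 allotted to Ingeborg's branch passes to Ingeborg's issue by representation.
The 1/10 is divided into 2 equal shares of 1/20 among Brynja, Kolbein.
Brynja is living and takes 1/20.
Kolbein is living and takes 1/20.
Solveig is living and takes 1/10.
Sindre is living and takes 1/10.
Trygve predeceased; the 1/10 allotted to Trygve's branch passes to Trygve's issue by representation.
The 1/10 is divided into 4 equal shares of 1/40 among Hakon, Eirik, Dagny, Vidar.
Hakon is living and takes 1/40.
Eirik predeceased; the 1/40 allotted to Eirik's branch passes to Eirik's issue by representation.
Gudrun's line is the sole branch at this level, so the full 1/40 passes to Gudrun's issue by representation.
Ylva is the sole taker at this level and receives the full 1/40.
Dagny is living and takes 1/40.
Vidar is living and takes 1/40.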